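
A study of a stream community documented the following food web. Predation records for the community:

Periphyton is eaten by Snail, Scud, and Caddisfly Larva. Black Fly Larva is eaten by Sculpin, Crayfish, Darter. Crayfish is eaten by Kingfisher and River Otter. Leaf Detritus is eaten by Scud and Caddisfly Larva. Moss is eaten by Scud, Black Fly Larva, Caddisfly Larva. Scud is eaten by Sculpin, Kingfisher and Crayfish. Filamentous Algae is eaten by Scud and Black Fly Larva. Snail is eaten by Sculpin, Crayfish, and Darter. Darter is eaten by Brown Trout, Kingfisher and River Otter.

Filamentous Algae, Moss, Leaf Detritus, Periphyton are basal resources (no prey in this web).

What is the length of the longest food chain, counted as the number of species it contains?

4 species

One longest chain: Periphyton → Snail → Darter → Brown Trout.
It has 4 species and 3 links.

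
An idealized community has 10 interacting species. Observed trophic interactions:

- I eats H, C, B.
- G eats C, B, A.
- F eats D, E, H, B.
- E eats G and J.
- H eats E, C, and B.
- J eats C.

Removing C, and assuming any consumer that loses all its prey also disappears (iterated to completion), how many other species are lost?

Remove C.
Round 1: J (all prey gone) → extinct.
No further losses. Total secondary extinctions: 1.

1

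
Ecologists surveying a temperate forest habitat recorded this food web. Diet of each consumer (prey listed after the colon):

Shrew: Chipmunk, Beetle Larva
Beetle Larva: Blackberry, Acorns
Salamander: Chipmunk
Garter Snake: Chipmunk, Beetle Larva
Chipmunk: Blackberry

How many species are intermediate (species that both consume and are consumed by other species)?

Intermediate species (has both prey and predators): Chipmunk, Beetle Larva.
Count: 2.

2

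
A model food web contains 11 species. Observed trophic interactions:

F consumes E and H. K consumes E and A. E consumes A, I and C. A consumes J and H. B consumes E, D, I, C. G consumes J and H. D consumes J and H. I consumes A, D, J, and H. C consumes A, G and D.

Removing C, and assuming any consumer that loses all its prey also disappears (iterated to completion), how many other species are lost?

Remove C.
Every predator of it retains at least one other prey: E still has A, I; B still has D, I, E.
No consumer loses all prey, so no secondary extinctions occur.

0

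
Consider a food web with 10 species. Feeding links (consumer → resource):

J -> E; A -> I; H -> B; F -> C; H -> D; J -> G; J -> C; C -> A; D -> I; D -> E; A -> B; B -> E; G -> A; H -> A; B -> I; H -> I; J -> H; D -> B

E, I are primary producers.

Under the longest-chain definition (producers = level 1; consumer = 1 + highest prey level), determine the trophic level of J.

E is a producer → level 1.
B eats E (level 1); other prey at levels: I 1 → level 2.
D eats B (level 2); other prey at levels: E 1, I 1 → level 3.
H eats D (level 3); other prey at levels: I 1, B 2, A 3 → level 4.
J eats H (level 4); other prey at levels: E 1, C 4, G 4 → level 5.

Trophic level 5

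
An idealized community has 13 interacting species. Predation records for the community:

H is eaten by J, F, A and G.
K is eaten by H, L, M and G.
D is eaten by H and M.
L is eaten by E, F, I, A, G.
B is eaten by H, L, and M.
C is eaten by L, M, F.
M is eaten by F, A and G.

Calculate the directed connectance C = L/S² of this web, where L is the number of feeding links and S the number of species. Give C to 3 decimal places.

C = 0.142

The web has S = 13 species and L = 24 feeding links.
C = L / S² = 24 / 169 = 0.1420 ≈ 0.142.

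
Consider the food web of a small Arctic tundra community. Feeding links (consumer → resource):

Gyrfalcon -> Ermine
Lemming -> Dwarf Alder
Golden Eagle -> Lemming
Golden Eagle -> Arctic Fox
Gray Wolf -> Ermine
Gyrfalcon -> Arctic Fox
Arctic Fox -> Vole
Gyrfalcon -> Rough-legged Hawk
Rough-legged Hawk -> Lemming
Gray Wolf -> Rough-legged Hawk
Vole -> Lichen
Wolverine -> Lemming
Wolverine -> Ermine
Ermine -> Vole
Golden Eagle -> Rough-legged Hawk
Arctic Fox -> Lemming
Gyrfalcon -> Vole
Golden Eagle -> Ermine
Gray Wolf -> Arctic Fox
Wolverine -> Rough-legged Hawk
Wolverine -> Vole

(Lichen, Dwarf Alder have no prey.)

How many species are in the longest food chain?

4 species

One longest chain: Dwarf Alder → Lemming → Arctic Fox → Golden Eagle.
It has 4 species and 3 links.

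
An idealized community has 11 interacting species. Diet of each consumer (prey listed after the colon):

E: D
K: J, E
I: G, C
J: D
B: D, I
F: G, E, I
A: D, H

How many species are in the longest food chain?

One longest chain: D → E → F.
It has 3 species and 2 links.

3 species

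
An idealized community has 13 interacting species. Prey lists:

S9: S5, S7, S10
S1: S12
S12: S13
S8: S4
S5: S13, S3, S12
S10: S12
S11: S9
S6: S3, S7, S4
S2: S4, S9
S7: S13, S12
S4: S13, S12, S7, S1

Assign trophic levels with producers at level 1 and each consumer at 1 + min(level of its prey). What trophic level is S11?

Trophic level 4

S13 is a producer → level 1.
S5 eats S13 → level 2.
S9 eats S5 → level 3.
S11 eats S9 → level 4.
No prey of S11 is below level 3, so 4 is the minimum.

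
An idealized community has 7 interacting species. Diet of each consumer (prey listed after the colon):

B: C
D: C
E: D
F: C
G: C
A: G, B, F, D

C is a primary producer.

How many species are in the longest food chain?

One longest chain: C → G → A.
It has 3 species and 2 links.

3 species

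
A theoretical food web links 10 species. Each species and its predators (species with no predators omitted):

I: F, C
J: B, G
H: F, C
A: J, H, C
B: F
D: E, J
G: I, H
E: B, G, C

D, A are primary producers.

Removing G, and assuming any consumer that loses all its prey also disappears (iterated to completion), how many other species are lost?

1

Remove G.
Round 1: I (all prey gone) → extinct.
No further losses. Total secondary extinctions: 1.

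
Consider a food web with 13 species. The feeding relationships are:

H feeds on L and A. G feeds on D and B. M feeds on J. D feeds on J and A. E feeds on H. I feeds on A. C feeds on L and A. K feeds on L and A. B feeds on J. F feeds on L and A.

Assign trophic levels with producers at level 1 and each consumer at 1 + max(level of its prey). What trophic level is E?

Trophic level 3

L is a producer → level 1.
H eats L (level 1); other prey at levels: A 1 → level 2.
E eats H → level 3.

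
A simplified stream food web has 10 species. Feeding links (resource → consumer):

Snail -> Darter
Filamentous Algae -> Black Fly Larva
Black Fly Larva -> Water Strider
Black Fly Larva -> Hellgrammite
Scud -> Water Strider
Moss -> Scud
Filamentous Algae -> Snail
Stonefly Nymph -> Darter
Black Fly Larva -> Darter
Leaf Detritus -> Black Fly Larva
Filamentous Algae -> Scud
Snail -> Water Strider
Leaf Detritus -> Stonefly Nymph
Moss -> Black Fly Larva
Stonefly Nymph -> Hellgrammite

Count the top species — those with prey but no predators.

3

Top species (has prey, but nothing eats it): Darter, Hellgrammite, Water Strider.
Count: 3.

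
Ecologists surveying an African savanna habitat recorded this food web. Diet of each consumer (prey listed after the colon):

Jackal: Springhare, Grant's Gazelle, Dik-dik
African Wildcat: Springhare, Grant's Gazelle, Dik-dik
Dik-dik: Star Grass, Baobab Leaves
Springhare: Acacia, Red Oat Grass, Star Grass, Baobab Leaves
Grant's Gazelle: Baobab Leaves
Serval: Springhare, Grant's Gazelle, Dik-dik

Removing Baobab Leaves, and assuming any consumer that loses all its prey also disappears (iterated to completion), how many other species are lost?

1

Remove Baobab Leaves.
Round 1: Grant's Gazelle (all prey gone) → extinct.
No further losses. Total secondary extinctions: 1.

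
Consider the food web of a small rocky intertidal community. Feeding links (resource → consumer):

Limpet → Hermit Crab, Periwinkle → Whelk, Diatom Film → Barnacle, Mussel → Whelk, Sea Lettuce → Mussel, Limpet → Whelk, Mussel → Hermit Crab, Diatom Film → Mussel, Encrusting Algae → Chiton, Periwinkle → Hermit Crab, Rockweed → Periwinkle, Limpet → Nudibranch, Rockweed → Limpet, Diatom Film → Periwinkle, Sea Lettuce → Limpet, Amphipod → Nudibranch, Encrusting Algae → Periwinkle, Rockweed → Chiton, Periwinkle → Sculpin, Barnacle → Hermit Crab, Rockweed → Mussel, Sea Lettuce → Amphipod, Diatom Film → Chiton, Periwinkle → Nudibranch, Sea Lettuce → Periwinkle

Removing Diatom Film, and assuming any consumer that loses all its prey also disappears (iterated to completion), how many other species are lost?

Remove Diatom Film.
Round 1: Barnacle (all prey gone) → extinct.
No further losses. Total secondary extinctions: 1.

1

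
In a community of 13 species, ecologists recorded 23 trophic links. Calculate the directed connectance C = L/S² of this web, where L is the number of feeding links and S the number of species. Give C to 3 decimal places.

The web has S = 13 species and L = 23 feeding links.
C = L / S² = 23 / 169 = 0.1361 ≈ 0.136.

C = 0.136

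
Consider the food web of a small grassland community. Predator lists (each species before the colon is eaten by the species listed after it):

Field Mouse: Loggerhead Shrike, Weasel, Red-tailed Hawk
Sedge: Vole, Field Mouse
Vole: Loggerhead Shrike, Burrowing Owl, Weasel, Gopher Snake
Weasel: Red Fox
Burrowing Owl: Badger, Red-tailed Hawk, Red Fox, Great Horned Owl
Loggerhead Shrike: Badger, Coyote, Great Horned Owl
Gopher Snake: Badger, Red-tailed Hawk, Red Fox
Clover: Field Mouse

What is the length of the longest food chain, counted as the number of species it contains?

4 species

One longest chain: Sedge → Vole → Loggerhead Shrike → Badger.
It has 4 species and 3 links.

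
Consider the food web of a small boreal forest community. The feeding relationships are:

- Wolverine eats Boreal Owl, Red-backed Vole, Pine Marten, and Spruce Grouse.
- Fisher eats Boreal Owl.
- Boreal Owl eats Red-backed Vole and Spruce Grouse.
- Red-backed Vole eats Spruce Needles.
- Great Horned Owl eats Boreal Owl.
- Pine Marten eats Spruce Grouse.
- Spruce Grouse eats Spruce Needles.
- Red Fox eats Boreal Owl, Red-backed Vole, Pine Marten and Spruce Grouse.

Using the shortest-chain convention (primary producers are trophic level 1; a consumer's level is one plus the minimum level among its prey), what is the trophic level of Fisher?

Trophic level 4

Spruce Needles is a producer → level 1.
Spruce Grouse eats Spruce Needles → level 2.
Boreal Owl eats Spruce Grouse → level 3.
Fisher eats Boreal Owl → level 4.
No prey of Fisher is below level 3, so 4 is the minimum.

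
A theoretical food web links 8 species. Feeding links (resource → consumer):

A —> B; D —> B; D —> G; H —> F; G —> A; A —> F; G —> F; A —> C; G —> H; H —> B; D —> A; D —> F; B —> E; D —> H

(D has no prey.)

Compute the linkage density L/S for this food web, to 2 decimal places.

L/S = 1.75

There are L = 14 links among S = 8 species.
L/S = 14/8 = 1.7500 ≈ 1.75.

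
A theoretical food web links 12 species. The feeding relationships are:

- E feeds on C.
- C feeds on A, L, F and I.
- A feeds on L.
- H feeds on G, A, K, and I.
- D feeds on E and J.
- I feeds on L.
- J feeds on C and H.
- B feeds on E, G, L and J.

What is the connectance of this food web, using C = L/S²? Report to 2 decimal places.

C = 0.13

The web has S = 12 species and L = 19 feeding links.
C = L / S² = 19 / 144 = 0.1319 ≈ 0.13.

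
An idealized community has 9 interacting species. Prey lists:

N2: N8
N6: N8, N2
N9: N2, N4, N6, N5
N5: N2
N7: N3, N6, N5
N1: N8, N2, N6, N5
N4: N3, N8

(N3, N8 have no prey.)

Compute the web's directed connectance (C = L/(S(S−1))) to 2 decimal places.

C = 0.24

The web has S = 9 species and L = 17 feeding links.
C = L / (S(S−1)) = 17 / 72 = 0.2361 ≈ 0.24.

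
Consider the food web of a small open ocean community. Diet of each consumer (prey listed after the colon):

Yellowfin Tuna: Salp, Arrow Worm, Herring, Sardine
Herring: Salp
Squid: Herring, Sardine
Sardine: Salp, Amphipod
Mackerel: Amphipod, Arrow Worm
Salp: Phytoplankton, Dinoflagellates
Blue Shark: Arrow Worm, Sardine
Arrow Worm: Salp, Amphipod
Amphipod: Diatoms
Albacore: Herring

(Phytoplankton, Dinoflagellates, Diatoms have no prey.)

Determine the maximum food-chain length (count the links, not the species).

One longest chain: Phytoplankton → Salp → Arrow Worm → Blue Shark.
It has 4 species and 3 links.

3 links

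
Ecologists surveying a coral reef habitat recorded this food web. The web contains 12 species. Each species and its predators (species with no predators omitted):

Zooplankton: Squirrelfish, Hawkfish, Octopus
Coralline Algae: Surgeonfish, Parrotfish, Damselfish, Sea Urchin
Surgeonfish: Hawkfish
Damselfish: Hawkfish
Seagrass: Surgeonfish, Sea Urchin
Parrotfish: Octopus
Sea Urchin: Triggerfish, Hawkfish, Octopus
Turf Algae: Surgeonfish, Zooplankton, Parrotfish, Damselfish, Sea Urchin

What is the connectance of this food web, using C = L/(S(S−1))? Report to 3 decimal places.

The web has S = 12 species and L = 20 feeding links.
C = L / (S(S−1)) = 20 / 132 = 0.1515 ≈ 0.152.

C = 0.152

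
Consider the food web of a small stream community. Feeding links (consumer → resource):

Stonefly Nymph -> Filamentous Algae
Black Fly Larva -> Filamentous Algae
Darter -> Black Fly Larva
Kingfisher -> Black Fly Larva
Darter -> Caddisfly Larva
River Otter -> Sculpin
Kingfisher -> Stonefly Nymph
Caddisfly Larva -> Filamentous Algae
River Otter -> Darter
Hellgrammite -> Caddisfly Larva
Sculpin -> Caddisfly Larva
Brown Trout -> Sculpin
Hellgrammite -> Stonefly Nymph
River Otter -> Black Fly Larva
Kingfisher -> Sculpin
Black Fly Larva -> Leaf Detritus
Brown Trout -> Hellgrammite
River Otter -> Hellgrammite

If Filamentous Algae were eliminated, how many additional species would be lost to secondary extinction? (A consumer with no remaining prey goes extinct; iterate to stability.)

Remove Filamentous Algae.
Round 1: Stonefly Nymph (all prey gone), Caddisfly Larva (all prey gone) → extinct.
Round 2: Sculpin (all prey gone), Hellgrammite (all prey gone) → extinct.
Round 3: Brown Trout (all prey gone) → extinct.
No further losses. Total secondary extinctions: 5.

5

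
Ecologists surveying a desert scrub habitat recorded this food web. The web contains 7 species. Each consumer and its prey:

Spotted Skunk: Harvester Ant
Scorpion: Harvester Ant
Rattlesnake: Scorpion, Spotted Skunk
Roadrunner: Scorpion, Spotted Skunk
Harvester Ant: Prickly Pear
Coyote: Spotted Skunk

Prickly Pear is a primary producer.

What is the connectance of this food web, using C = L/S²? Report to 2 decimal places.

C = 0.16

The web has S = 7 species and L = 8 feeding links.
C = L / S² = 8 / 49 = 0.1633 ≈ 0.16.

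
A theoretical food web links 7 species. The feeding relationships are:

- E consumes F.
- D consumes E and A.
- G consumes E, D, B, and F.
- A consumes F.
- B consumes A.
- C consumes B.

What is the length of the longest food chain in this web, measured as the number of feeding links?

One longest chain: F → A → D → G.
It has 4 species and 3 links.

3 links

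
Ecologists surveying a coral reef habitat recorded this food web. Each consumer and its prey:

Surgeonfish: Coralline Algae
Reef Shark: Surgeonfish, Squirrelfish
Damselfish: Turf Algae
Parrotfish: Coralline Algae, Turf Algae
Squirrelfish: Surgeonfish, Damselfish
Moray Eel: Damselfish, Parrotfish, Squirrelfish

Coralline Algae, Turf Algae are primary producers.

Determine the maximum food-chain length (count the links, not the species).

One longest chain: Coralline Algae → Surgeonfish → Squirrelfish → Moray Eel.
It has 4 species and 3 links.

3 links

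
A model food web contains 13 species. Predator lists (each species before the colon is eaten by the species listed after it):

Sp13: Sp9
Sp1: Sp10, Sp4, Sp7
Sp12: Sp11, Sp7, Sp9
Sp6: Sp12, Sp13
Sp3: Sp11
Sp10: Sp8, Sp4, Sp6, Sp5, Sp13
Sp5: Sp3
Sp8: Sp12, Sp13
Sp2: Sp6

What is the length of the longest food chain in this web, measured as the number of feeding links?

One longest chain: Sp1 → Sp10 → Sp8 → Sp12 → Sp11.
It has 5 species and 4 links.

4 links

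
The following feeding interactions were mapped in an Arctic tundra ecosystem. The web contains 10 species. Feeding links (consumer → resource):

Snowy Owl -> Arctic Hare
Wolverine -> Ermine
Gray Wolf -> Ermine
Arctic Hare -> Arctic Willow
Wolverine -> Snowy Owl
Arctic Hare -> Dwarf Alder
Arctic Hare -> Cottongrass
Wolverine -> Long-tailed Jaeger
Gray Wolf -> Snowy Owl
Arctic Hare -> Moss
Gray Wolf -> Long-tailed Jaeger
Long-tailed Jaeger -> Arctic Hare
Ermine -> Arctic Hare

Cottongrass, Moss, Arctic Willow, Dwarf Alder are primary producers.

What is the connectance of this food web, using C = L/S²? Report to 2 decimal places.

The web has S = 10 species and L = 13 feeding links.
C = L / S² = 13 / 100 = 0.1300 ≈ 0.13.

C = 0.13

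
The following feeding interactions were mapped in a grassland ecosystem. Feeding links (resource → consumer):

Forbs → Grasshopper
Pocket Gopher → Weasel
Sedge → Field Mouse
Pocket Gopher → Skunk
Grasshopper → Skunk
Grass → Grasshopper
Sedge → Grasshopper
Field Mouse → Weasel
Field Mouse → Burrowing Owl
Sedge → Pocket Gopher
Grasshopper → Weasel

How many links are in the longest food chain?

2 links

One longest chain: Sedge → Field Mouse → Burrowing Owl.
It has 3 species and 2 links.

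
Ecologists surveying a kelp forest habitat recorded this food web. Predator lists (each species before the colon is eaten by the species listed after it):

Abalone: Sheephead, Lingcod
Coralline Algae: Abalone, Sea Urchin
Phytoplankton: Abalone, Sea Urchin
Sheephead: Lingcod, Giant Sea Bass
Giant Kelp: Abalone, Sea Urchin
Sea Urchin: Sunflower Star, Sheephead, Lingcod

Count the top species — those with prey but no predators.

3

Top species (has prey, but nothing eats it): Sunflower Star, Lingcod, Giant Sea Bass.
Count: 3.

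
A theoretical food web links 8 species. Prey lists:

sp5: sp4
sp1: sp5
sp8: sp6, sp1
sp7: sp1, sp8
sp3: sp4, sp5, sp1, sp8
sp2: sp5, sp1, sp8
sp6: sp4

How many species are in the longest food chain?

One longest chain: sp4 → sp5 → sp1 → sp8 → sp7.
It has 5 species and 4 links.

5 species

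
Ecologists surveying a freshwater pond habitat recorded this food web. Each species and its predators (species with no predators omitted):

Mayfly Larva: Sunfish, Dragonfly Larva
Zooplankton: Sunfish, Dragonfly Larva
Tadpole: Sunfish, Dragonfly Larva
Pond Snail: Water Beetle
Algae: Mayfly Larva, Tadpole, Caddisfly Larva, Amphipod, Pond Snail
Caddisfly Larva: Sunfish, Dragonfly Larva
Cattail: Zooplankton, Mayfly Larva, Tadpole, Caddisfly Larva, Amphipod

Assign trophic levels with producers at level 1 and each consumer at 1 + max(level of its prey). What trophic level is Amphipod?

Trophic level 2

Cattail is a producer → level 1.
Amphipod eats Cattail (level 1); other prey at levels: Algae 1 → level 2.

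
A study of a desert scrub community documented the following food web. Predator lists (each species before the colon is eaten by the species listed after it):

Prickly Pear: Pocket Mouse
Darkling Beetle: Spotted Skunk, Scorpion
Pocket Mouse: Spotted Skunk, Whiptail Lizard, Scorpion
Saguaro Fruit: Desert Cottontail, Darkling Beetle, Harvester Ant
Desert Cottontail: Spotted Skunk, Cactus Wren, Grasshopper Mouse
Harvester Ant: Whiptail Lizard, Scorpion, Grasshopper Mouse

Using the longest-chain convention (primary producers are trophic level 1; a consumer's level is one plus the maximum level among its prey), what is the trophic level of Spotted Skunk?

Trophic level 3

Prickly Pear is a producer → level 1.
Pocket Mouse eats Prickly Pear → level 2.
Spotted Skunk eats Pocket Mouse (level 2); other prey at levels: Desert Cottontail 2, Darkling Beetle 2 → level 3.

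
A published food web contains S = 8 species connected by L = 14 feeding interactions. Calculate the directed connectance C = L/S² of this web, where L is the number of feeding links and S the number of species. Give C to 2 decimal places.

The web has S = 8 species and L = 14 feeding links.
C = L / S² = 14 / 64 = 0.2188 ≈ 0.22.

C = 0.22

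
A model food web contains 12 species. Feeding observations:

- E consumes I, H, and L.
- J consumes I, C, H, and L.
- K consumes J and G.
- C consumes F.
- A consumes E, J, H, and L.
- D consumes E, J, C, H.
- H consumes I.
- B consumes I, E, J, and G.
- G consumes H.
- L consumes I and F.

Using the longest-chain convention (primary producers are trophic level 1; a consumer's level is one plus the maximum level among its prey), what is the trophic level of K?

Trophic level 4

I is a producer → level 1.
H eats I → level 2.
J eats H (level 2); other prey at levels: I 1, C 2, L 2 → level 3.
K eats J (level 3); other prey at levels: G 3 → level 4.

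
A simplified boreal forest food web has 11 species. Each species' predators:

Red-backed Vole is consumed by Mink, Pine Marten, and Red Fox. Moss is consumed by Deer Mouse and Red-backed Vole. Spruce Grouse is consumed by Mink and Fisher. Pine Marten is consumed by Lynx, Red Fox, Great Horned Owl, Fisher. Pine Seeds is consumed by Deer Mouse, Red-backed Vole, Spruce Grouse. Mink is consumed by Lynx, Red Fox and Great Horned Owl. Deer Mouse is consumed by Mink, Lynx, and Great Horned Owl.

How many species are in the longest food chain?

4 species

One longest chain: Moss → Red-backed Vole → Pine Marten → Great Horned Owl.
It has 4 species and 3 links.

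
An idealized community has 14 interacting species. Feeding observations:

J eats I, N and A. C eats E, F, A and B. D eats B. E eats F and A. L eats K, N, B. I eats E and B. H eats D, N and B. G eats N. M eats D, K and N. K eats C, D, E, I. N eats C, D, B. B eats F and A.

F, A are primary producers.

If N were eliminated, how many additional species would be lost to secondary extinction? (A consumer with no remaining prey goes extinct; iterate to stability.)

Remove N.
Round 1: G (all prey gone) → extinct.
No further losses. Total secondary extinctions: 1.

1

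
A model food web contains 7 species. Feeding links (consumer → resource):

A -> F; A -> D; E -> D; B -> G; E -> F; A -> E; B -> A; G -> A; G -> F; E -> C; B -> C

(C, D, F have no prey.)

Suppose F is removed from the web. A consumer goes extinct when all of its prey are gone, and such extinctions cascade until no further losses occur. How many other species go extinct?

0

Remove F.
Every predator of it retains at least one other prey: E still has C, D; A still has D, E; G still has A.
No consumer loses all prey, so no secondary extinctions occur.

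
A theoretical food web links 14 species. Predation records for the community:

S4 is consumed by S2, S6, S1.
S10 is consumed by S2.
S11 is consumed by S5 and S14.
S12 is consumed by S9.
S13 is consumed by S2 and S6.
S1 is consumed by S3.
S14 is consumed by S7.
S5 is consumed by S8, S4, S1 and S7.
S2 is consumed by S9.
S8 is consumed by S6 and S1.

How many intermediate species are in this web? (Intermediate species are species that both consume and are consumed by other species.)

Intermediate species (has both prey and predators): S5, S14, S4, S8, S1, S2.
Count: 6.

6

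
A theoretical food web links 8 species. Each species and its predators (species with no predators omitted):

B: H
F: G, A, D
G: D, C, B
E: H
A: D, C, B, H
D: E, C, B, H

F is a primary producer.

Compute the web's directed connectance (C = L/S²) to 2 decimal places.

The web has S = 8 species and L = 16 feeding links.
C = L / S² = 16 / 64 = 0.2500 ≈ 0.25.

C = 0.25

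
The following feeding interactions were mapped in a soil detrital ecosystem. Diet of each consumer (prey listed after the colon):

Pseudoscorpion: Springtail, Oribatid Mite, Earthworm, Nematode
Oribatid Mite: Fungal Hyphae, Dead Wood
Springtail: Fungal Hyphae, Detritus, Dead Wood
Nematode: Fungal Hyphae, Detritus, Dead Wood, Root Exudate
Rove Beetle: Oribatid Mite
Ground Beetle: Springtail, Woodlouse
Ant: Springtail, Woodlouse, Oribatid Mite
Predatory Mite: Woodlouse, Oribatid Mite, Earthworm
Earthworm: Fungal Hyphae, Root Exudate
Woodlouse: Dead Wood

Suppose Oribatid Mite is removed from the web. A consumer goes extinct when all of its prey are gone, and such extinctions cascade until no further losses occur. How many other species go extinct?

1

Remove Oribatid Mite.
Round 1: Rove Beetle (all prey gone) → extinct.
No further losses. Total secondary extinctions: 1.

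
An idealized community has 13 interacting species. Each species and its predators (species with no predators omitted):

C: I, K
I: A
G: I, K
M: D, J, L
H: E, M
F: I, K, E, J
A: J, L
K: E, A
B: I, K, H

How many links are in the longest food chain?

One longest chain: B → H → M → D.
It has 4 species and 3 links.

3 links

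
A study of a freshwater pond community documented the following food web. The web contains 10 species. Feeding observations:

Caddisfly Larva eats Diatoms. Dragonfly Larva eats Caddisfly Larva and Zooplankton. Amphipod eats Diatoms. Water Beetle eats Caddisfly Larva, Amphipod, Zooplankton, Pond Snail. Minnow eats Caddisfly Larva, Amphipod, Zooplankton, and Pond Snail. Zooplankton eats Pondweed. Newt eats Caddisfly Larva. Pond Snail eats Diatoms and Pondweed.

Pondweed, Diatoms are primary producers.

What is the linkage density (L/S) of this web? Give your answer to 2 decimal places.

There are L = 16 links among S = 10 species.
L/S = 16/10 = 1.6000 ≈ 1.60.

L/S = 1.60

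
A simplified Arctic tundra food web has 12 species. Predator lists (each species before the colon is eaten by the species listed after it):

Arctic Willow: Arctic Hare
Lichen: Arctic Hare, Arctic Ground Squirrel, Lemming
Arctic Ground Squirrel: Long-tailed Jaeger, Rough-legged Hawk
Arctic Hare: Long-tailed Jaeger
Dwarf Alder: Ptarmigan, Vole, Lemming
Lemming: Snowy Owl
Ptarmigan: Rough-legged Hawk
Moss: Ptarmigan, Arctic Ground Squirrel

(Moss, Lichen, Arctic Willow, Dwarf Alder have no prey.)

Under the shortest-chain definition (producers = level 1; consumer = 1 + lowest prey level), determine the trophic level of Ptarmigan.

Moss is a producer → level 1.
Ptarmigan eats Moss → level 2.

Trophic level 2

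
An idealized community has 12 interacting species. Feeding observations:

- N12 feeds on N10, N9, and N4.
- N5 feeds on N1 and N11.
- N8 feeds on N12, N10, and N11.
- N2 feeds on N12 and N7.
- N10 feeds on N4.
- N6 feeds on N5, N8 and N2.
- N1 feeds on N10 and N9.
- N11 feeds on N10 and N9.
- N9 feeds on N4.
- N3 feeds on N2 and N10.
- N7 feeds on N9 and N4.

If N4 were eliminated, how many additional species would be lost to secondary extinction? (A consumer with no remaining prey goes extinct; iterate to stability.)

11

Remove N4.
Round 1: N9 (all prey gone), N10 (all prey gone) → extinct.
Round 2: N7 (all prey gone), N12 (all prey gone), N11 (all prey gone), N1 (all prey gone) → extinct.
Round 3: N5 (all prey gone), N2 (all prey gone), N8 (all prey gone) → extinct.
Round 4: N3 (all prey gone), N6 (all prey gone) → extinct.
No further losses. Total secondary extinctions: 11.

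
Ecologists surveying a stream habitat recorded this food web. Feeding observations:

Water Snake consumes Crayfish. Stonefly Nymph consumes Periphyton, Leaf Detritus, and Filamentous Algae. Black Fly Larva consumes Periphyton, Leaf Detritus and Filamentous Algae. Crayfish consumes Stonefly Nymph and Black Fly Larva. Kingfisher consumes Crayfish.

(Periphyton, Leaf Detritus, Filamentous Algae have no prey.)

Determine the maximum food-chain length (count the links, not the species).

One longest chain: Periphyton → Stonefly Nymph → Crayfish → Water Snake.
It has 4 species and 3 links.

3 links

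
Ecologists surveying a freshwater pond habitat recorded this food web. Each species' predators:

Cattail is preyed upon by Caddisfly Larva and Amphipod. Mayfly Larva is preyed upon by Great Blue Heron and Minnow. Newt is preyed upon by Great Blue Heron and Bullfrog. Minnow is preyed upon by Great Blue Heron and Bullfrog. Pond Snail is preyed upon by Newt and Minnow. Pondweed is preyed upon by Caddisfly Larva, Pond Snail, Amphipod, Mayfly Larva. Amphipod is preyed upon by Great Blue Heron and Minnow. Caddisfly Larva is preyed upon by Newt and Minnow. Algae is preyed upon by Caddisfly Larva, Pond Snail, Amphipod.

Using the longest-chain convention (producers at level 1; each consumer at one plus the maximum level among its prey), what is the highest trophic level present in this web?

4

Producers (level 1): Pondweed, Cattail, Algae.
Pondweed → Caddisfly Larva → Minnow → Bullfrog gives Bullfrog level 4.
No species has a prey at level 4, so no species reaches level 5.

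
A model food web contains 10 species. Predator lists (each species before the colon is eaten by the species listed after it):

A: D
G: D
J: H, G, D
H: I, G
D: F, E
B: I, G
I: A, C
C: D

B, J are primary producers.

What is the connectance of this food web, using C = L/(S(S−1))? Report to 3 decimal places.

The web has S = 10 species and L = 14 feeding links.
C = L / (S(S−1)) = 14 / 90 = 0.1556 ≈ 0.156.

C = 0.156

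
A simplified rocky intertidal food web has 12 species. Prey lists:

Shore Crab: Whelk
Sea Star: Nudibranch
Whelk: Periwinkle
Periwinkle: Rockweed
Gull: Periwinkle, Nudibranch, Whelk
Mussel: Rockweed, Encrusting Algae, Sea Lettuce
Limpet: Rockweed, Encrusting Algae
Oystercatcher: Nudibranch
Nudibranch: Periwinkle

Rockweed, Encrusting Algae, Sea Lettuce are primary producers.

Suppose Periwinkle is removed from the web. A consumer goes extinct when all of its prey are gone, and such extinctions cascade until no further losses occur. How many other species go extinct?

Remove Periwinkle.
Round 1: Nudibranch (all prey gone), Whelk (all prey gone) → extinct.
Round 2: Oystercatcher (all prey gone), Sea Star (all prey gone), Shore Crab (all prey gone), Gull (all prey gone) → extinct.
No further losses. Total secondary extinctions: 6.

6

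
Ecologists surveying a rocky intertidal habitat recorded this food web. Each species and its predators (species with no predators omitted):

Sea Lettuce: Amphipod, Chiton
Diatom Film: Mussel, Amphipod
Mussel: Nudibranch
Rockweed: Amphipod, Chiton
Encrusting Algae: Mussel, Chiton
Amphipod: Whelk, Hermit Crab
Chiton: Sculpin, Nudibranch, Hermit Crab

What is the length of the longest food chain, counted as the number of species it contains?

One longest chain: Encrusting Algae → Chiton → Sculpin.
It has 3 species and 2 links.

3 species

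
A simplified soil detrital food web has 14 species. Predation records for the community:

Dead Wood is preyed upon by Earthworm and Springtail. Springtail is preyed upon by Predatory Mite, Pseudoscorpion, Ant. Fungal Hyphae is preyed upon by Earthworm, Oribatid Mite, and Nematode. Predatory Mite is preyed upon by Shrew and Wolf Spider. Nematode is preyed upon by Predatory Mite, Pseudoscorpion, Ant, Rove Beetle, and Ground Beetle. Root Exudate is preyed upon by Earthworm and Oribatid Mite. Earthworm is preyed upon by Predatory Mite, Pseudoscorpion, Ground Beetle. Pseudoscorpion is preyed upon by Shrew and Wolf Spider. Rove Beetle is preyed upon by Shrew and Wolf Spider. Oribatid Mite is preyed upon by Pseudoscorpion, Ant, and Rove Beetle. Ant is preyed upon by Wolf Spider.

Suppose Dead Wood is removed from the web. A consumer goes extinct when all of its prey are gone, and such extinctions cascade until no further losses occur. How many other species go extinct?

1

Remove Dead Wood.
Round 1: Springtail (all prey gone) → extinct.
No further losses. Total secondary extinctions: 1.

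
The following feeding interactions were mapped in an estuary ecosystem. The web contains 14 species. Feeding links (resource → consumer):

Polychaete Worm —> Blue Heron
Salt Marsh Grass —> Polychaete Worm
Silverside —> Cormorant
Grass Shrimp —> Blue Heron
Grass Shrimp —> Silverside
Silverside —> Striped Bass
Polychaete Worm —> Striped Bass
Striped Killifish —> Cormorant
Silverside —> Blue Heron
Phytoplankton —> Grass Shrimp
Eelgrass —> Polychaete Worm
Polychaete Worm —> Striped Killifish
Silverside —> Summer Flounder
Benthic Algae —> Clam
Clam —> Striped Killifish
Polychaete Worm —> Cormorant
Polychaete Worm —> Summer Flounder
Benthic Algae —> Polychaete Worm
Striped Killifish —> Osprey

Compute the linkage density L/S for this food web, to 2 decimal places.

There are L = 19 links among S = 14 species.
L/S = 19/14 = 1.3571 ≈ 1.36.

L/S = 1.36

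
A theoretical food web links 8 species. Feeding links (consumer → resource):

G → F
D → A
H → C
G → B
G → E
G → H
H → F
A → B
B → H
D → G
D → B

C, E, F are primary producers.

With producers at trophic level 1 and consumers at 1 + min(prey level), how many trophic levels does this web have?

Producers (level 1): C, E, F.
Following each consumer down to its lowest-level prey: C → H → B → A (levels 1 through 4).
All prey of A (B 3) are at level 3 or above, so A is at level 1 + 3 = 4.
Every consumer has at least one prey at level 3 or below, so none exceeds level 4.

4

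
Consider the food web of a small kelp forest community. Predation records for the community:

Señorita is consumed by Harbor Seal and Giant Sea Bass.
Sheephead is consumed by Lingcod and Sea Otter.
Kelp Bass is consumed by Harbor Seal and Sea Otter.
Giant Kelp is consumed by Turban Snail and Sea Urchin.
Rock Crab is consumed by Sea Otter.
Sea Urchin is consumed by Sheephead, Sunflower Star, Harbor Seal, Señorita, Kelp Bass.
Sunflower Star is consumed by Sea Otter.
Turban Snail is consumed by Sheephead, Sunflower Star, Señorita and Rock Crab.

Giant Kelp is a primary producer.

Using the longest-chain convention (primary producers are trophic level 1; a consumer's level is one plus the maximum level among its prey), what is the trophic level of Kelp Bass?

Trophic level 3

Giant Kelp is a producer → level 1.
Sea Urchin eats Giant Kelp → level 2.
Kelp Bass eats Sea Urchin → level 3.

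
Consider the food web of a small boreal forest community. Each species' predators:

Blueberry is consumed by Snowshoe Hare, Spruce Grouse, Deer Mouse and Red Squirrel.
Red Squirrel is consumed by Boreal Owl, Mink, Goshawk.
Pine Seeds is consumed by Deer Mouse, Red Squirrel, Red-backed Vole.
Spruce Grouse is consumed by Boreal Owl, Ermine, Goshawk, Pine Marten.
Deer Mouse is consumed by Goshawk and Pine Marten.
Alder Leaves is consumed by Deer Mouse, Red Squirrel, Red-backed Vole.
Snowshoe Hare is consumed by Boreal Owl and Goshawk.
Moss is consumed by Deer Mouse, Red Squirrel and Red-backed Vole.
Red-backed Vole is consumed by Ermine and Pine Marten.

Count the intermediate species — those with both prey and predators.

Intermediate species (has both prey and predators): Spruce Grouse, Red-backed Vole, Red Squirrel, Deer Mouse, Snowshoe Hare.
Count: 5.

5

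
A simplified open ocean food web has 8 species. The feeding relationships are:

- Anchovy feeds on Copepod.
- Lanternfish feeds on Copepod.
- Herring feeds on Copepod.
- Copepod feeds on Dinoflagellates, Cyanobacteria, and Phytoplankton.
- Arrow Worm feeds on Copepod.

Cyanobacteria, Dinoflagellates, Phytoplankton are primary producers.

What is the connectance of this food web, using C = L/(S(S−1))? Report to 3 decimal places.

C = 0.125

The web has S = 8 species and L = 7 feeding links.
C = L / (S(S−1)) = 7 / 56 = 0.1250 ≈ 0.125.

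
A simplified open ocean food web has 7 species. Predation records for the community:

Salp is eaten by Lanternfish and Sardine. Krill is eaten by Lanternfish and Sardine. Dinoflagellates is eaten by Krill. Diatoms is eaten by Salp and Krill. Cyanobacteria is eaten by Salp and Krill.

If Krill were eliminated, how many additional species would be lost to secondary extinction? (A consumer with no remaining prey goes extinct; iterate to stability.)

0

Remove Krill.
Every predator of it retains at least one other prey: Sardine still has Salp; Lanternfish still has Salp.
No consumer loses all prey, so no secondary extinctions occur.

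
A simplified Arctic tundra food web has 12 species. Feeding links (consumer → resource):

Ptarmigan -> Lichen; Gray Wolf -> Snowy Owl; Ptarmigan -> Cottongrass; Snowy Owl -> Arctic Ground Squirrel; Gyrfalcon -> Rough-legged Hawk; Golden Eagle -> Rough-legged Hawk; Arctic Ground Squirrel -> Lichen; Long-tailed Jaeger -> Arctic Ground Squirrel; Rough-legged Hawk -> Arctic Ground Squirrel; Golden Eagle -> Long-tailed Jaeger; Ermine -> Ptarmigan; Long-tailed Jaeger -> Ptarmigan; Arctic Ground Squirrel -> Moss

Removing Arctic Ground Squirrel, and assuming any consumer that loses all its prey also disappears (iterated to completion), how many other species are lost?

Remove Arctic Ground Squirrel.
Round 1: Rough-legged Hawk (all prey gone), Snowy Owl (all prey gone) → extinct.
Round 2: Gray Wolf (all prey gone), Gyrfalcon (all prey gone) → extinct.
No further losses. Total secondary extinctions: 4.

4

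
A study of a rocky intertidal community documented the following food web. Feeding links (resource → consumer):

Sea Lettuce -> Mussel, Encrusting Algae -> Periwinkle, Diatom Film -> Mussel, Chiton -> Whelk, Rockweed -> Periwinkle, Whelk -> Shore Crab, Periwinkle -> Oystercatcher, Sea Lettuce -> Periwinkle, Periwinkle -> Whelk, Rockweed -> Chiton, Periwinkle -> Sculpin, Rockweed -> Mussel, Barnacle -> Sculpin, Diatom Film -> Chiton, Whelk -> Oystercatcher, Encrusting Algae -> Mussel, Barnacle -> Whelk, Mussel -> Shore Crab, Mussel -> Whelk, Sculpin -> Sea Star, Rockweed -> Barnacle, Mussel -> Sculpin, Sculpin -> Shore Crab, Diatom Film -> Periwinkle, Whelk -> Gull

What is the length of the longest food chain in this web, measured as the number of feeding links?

One longest chain: Sea Lettuce → Mussel → Whelk → Oystercatcher.
It has 4 species and 3 links.

3 links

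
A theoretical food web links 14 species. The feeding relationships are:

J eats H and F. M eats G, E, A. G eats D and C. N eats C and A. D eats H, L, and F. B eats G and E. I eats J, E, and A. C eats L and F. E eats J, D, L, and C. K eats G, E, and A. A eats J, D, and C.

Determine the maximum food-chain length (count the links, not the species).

3 links

One longest chain: H → D → E → B.
It has 4 species and 3 links.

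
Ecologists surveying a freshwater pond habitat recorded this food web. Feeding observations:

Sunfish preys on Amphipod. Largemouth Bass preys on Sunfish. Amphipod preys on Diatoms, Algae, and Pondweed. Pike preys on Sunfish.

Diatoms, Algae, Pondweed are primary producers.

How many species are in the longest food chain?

4 species

One longest chain: Diatoms → Amphipod → Sunfish → Largemouth Bass.
It has 4 species and 3 links.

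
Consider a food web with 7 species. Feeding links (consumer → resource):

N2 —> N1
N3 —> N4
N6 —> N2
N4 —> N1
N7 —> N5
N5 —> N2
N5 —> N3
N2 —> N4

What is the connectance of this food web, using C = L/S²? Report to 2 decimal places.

The web has S = 7 species and L = 8 feeding links.
C = L / S² = 8 / 49 = 0.1633 ≈ 0.16.

C = 0.16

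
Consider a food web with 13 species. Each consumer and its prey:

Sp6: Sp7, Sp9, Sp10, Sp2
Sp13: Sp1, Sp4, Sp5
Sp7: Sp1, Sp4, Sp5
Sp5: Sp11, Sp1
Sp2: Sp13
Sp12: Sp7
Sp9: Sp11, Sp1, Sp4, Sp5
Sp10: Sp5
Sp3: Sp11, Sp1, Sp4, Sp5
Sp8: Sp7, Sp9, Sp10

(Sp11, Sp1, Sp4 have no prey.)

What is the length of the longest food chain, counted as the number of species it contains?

One longest chain: Sp11 → Sp5 → Sp13 → Sp2 → Sp6.
It has 5 species and 4 links.

5 species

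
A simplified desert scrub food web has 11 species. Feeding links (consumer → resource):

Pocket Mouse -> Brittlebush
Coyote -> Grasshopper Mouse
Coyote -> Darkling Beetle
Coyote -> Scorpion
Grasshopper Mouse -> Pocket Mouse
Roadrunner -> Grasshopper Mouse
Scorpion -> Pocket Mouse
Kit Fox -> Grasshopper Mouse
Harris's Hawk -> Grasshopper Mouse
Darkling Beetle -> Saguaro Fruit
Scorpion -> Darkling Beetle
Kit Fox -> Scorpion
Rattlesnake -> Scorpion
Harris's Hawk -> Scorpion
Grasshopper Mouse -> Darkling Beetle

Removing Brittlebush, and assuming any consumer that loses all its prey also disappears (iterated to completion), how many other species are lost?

Remove Brittlebush.
Round 1: Pocket Mouse (all prey gone) → extinct.
No further losses. Total secondary extinctions: 1.

1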